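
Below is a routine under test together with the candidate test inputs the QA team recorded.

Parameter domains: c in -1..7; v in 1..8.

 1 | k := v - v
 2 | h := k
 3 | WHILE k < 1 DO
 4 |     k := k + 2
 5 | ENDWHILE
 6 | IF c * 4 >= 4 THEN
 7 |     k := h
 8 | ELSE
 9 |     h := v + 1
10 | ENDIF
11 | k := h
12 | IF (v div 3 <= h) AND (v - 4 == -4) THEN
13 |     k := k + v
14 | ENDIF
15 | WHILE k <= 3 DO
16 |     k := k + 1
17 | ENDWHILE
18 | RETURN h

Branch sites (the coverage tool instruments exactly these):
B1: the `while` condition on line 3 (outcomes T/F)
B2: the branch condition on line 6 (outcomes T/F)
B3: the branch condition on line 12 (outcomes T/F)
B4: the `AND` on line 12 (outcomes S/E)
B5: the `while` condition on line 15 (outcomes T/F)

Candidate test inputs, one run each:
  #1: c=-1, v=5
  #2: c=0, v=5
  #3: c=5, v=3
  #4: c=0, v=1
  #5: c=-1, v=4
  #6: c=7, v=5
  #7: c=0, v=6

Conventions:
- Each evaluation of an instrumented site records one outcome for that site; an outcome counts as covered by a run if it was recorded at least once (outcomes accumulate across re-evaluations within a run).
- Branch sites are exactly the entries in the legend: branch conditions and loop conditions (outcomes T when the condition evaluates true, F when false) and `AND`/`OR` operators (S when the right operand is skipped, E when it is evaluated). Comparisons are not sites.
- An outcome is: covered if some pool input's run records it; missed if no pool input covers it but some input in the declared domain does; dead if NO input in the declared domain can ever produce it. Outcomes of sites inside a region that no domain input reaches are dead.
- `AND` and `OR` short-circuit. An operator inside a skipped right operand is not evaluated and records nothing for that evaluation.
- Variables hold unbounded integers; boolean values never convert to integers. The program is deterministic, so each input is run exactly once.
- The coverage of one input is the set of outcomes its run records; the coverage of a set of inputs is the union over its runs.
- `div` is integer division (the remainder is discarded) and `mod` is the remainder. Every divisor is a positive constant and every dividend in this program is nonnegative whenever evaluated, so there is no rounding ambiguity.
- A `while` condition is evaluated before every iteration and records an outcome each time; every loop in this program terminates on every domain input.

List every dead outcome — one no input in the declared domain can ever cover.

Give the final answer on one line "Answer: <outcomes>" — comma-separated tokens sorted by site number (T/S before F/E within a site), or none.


exhaustive pass over the 72-input domain:
  B3=T: zero occurrences over every domain input -> dead
  reachable outcomes have witnesses, e.g. B1=T (e.g. c=-1, v=1), B1=F (e.g. c=-1, v=1), B2=T (e.g. c=1, v=1), B2=F (e.g. c=-1, v=1)
Answer: B3=T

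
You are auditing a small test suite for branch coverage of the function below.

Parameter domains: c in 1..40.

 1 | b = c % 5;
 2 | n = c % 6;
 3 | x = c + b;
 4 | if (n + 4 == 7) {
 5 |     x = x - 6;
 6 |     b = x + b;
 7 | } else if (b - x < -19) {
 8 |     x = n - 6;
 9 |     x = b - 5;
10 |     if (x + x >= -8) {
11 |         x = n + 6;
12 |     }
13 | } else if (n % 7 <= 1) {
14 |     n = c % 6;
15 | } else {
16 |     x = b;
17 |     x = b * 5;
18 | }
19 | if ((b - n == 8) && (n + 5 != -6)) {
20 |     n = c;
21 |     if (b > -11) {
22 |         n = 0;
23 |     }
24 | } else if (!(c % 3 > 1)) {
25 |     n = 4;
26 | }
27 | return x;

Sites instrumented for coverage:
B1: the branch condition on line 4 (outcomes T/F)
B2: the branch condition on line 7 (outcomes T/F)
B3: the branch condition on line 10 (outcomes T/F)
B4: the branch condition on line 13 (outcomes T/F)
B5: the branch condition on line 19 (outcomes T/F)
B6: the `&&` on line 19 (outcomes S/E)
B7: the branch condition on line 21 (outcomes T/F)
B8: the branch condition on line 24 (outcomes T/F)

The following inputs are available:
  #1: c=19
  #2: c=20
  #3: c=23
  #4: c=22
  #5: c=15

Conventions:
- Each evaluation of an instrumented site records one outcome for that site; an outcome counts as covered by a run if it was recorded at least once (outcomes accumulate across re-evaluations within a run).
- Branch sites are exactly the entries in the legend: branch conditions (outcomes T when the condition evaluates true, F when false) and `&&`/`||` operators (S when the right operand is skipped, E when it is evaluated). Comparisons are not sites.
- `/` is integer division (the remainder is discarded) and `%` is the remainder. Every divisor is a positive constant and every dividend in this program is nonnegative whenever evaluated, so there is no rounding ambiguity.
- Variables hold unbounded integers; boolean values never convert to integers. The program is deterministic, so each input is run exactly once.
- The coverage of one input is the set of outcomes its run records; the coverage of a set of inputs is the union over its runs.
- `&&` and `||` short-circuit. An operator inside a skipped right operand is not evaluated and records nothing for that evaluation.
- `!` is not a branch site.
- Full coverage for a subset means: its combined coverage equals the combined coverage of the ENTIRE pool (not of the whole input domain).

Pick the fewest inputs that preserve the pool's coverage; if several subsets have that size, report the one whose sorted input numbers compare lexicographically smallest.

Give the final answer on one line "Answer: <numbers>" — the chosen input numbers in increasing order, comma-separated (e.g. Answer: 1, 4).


run #1 (c=19) runs B1->F, B2->F, B4->T, B6->S, B5->F, B8->T; records B1=F, B2=F, B4=T, B5=F, B6=S, B8=T
run #2 (c=20) runs B1->F, B2->T, B3->F, B6->S, B5->F, B8->F; records B1=F, B2=T, B3=F, B5=F, B6=S, B8=F
run #3 (c=23) runs B1->F, B2->T, B3->T, B6->S, B5->F, B8->F; records B1=F, B2=T, B3=T, B5=F, B6=S, B8=F
run #4 (c=22) runs B1->F, B2->T, B3->T, B6->S, B5->F, B8->T; records B1=F, B2=T, B3=T, B5=F, B6=S, B8=T
run #5 (c=15) runs B1->T, B6->S, B5->F, B8->T; records B1=T, B5=F, B6=S, B8=T
the full pool covers 11 outcomes: B1=T, B1=F, B2=T, B2=F, B3=T, B3=F, B4=T, B5=F, B6=S, B8=T, B8=F
checked all size-1 subsets: none covers 11 outcomes (max 6/11)
checked all size-2 subsets: none covers 11 outcomes (max 9/11)
checked all size-3 subsets: none covers 11 outcomes (max 10/11)
at size 4, {1, 2, 3, 5} reaches all 11 outcomes; every lexicographically earlier size-4 subset fails
Answer: 1, 2, 3, 5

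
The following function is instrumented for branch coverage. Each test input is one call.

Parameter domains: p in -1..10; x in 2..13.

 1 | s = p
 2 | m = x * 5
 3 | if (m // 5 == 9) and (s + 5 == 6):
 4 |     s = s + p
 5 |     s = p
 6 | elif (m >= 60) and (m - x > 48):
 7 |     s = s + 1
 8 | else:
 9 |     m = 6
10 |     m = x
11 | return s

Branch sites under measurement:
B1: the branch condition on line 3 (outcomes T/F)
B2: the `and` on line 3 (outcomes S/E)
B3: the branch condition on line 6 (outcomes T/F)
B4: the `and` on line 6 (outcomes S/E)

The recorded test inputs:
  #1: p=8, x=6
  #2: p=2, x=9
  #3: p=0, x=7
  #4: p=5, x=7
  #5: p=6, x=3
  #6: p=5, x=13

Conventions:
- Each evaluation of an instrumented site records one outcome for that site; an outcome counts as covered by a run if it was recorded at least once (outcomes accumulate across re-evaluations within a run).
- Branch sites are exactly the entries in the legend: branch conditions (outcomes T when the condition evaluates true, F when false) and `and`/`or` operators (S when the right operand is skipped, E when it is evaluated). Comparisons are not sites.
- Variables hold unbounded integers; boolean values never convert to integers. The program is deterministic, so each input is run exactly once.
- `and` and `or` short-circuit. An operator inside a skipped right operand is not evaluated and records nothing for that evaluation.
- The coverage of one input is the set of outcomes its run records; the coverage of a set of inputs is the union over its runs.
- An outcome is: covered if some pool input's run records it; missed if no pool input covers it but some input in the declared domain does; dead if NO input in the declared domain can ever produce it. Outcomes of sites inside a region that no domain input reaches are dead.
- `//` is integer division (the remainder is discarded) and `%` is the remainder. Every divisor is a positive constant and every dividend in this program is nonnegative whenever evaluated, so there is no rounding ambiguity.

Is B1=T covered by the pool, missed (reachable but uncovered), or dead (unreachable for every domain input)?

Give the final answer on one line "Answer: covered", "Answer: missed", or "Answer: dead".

no pool input records B1=T
but domain input (p=1, x=9) does record it -> reachable, so missed

Answer: missed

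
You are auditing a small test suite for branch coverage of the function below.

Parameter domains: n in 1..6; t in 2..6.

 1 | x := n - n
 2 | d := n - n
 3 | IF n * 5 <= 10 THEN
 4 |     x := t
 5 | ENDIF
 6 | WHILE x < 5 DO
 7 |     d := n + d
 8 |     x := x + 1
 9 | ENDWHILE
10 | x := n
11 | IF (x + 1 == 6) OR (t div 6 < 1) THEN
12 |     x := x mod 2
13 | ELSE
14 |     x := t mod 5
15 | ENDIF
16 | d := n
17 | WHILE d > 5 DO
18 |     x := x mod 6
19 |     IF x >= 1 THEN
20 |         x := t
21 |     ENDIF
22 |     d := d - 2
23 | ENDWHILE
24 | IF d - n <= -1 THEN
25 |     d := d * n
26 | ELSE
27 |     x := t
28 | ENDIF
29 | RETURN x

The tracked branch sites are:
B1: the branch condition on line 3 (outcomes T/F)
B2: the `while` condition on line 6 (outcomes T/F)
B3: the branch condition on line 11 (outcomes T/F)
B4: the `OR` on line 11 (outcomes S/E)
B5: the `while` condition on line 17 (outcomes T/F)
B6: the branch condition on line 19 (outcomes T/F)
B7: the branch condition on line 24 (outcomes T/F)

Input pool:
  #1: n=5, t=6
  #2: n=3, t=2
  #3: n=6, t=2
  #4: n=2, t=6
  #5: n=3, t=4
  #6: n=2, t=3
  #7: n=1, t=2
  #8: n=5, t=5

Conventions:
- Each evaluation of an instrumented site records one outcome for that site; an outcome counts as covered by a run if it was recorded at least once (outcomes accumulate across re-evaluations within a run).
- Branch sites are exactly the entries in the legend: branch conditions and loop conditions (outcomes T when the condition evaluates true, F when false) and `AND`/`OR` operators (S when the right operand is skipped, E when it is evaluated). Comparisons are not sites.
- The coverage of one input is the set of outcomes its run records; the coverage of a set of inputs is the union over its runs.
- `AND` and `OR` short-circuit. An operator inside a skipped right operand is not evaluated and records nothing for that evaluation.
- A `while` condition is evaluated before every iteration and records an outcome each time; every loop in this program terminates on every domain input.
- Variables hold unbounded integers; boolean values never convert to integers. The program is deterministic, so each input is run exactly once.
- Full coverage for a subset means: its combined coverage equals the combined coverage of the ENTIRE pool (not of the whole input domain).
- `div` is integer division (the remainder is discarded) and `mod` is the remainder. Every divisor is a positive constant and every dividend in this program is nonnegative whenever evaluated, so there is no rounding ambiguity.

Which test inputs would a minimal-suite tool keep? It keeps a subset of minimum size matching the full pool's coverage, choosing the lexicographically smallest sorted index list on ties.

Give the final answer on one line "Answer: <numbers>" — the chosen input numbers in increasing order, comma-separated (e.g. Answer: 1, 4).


run #1 (n=5, t=6) runs B1->F, B2->T, B2->T, B2->T, B2->T, B2->T, B2->F, B4->S, B3->T, B5->F, B7->F; records B1=F, B2=T, B2=F, B3=T, B4=S, B5=F, B7=F
run #2 (n=3, t=2) runs B1->F, B2->T, B2->T, B2->T, B2->T, B2->T, B2->F, B4->E, B3->T, B5->F, B7->F; records B1=F, B2=T, B2=F, B3=T, B4=E, B5=F, B7=F
run #3 (n=6, t=2) runs B1->F, B2->T, B2->T, B2->T, B2->T, B2->T, B2->F, B4->E, B3->T, B5->T, B6->F, B5->F, B7->T; records B1=F, B2=T, B2=F, B3=T, B4=E, B5=T, B5=F, B6=F, B7=T
run #4 (n=2, t=6) runs B1->T, B2->F, B4->E, B3->F, B5->F, B7->F; records B1=T, B2=F, B3=F, B4=E, B5=F, B7=F
run #5 (n=3, t=4) runs B1->F, B2->T, B2->T, B2->T, B2->T, B2->T, B2->F, B4->E, B3->T, B5->F, B7->F; records B1=F, B2=T, B2=F, B3=T, B4=E, B5=F, B7=F
run #6 (n=2, t=3) runs B1->T, B2->T, B2->T, B2->F, B4->E, B3->T, B5->F, B7->F; records B1=T, B2=T, B2=F, B3=T, B4=E, B5=F, B7=F
run #7 (n=1, t=2) runs B1->T, B2->T, B2->T, B2->T, B2->F, B4->E, B3->T, B5->F, B7->F; records B1=T, B2=T, B2=F, B3=T, B4=E, B5=F, B7=F
run #8 (n=5, t=5) runs B1->F, B2->T, B2->T, B2->T, B2->T, B2->T, B2->F, B4->S, B3->T, B5->F, B7->F; records B1=F, B2=T, B2=F, B3=T, B4=S, B5=F, B7=F
the full pool covers 13 outcomes: B1=T, B1=F, B2=T, B2=F, B3=T, B3=F, B4=S, B4=E, B5=T, B5=F, B6=F, B7=T, B7=F
no size-1 subset reaches all 13 outcomes (best union: 9/13)
no size-2 subset reaches all 13 outcomes (best union: 12/13)
inputs {1, 3, 4} (size 3) cover everything; no size-3 subset with a lexicographically smaller index list covers all 13
Answer: 1, 3, 4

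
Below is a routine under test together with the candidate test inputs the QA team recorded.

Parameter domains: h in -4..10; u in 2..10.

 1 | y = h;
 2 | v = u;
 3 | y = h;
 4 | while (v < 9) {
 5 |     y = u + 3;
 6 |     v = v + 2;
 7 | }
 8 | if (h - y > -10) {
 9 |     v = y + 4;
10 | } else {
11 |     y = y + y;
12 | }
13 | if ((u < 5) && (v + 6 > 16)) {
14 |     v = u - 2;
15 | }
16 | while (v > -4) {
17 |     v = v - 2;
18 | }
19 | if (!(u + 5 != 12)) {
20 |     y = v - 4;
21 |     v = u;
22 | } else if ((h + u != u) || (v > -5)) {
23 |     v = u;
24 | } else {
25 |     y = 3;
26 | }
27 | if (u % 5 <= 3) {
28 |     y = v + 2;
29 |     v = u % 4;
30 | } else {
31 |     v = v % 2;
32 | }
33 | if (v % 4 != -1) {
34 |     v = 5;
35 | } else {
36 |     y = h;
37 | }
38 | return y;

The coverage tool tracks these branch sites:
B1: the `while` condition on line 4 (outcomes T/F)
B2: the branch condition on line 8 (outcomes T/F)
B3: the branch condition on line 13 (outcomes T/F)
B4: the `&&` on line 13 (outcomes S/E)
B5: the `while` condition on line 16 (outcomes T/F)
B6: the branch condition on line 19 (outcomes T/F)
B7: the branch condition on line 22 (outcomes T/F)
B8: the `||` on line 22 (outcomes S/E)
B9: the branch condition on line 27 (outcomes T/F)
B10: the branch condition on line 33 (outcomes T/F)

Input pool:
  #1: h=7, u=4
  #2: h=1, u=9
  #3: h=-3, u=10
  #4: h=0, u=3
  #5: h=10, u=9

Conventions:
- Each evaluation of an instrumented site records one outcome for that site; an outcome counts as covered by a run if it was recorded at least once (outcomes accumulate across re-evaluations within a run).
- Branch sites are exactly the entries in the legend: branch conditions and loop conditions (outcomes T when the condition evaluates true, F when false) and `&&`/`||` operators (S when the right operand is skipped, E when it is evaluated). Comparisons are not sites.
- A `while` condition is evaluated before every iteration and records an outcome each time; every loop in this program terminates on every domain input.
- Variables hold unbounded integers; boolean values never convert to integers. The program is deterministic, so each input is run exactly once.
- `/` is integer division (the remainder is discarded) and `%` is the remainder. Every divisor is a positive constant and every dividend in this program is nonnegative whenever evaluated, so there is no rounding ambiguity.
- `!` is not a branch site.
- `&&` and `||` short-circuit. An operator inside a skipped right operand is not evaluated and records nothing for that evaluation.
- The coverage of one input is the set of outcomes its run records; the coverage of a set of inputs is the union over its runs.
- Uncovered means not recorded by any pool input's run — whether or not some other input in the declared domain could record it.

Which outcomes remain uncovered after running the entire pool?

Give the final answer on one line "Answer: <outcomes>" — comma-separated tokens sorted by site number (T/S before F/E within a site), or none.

run #1 (h=7, u=4) runs B1->T, B1->T, B1->T, B1->F, B2->T, B4->E, B3->T, B5->T, B5->T, B5->T, B5->F, B6->F, B8->S, B7->T, ...; records B1=T, B1=F, B2=T, B3=T, B4=E, B5=T, B5=F, B6=F, B7=T, B8=S, B9=F, B10=T
run #2 (h=1, u=9) runs B1->F, B2->T, B4->S, B3->F, B5->T, B5->T, B5->T, B5->T, B5->T, B5->F, B6->F, B8->S, B7->T, B9->F, ...; records B1=F, B2=T, B3=F, B4=S, B5=T, B5=F, B6=F, B7=T, B8=S, B9=F, B10=T
run #3 (h=-3, u=10) runs B1->F, B2->T, B4->S, B3->F, B5->T, B5->T, B5->T, B5->F, B6->F, B8->S, B7->T, B9->T, B10->T; records B1=F, B2=T, B3=F, B4=S, B5=T, B5=F, B6=F, B7=T, B8=S, B9=T, B10=T
run #4 (h=0, u=3) runs B1->T, B1->T, B1->T, B1->F, B2->T, B4->E, B3->F, B5->T, B5->T, B5->T, B5->T, B5->T, B5->T, B5->T, ...; records B1=T, B1=F, B2=T, B3=F, B4=E, B5=T, B5=F, B6=F, B7=T, B8=E, B9=T, B10=T
run #5 (h=10, u=9) runs B1->F, B2->T, B4->S, B3->F, B5->T, B5->T, B5->T, B5->T, B5->T, B5->T, B5->T, B5->T, B5->T, B5->F, ...; records B1=F, B2=T, B3=F, B4=S, B5=T, B5=F, B6=F, B7=T, B8=S, B9=F, B10=T
union over the pool: B1=T, B1=F, B2=T, B3=T, B3=F, B4=S, B4=E, B5=T, B5=F, B6=F, B7=T, B8=S, B8=E, B9=T, B9=F, B10=T
uncovered (4 of 20): B2=F, B6=T, B7=F, B10=F

Answer: B2=F, B6=T, B7=F, B10=F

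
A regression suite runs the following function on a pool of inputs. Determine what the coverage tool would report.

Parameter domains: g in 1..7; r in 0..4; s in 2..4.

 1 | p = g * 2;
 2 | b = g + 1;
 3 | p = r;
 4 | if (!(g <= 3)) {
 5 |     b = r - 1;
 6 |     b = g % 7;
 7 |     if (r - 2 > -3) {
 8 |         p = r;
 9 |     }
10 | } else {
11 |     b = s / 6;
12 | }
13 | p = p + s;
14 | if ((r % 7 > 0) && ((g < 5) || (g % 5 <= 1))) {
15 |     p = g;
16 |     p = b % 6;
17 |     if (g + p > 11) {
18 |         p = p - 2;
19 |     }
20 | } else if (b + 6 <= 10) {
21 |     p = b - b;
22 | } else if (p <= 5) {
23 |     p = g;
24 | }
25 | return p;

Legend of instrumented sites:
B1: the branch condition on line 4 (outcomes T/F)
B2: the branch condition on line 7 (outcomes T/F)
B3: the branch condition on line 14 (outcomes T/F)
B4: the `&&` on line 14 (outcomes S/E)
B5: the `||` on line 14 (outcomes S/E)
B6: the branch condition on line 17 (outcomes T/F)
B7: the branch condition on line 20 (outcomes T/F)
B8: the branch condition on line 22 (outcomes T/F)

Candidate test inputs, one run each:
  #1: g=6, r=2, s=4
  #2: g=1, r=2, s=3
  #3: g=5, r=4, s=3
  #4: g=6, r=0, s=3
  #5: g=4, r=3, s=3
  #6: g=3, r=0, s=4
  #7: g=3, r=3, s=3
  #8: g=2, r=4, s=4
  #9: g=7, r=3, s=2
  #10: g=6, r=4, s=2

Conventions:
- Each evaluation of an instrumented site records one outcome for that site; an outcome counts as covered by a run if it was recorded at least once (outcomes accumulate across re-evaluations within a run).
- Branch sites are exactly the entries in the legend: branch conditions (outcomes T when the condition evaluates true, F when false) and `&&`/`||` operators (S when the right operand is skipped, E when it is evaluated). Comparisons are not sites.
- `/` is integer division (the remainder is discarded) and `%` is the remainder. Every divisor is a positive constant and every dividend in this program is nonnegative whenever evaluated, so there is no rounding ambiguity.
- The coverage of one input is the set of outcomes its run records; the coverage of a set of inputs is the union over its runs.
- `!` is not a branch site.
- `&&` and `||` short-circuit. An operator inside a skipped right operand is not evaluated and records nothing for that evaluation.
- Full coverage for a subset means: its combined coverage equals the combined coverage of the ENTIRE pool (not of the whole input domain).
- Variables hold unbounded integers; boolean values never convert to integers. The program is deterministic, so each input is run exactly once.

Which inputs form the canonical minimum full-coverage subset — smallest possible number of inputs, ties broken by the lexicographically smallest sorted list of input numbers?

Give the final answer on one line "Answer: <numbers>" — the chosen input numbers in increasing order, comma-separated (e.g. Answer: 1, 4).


input #1 (g=6, r=2, s=4): covers B1=T, B2=T, B3=T, B4=E, B5=E, B6=F
input #2 (g=1, r=2, s=3): covers B1=F, B3=T, B4=E, B5=S, B6=F
input #3 (g=5, r=4, s=3): covers B1=T, B2=T, B3=T, B4=E, B5=E, B6=F
input #4 (g=6, r=0, s=3): covers B1=T, B2=T, B3=F, B4=S, B7=F, B8=T
input #5 (g=4, r=3, s=3): covers B1=T, B2=T, B3=T, B4=E, B5=S, B6=F
input #6 (g=3, r=0, s=4): covers B1=F, B3=F, B4=S, B7=T
input #7 (g=3, r=3, s=3): covers B1=F, B3=T, B4=E, B5=S, B6=F
input #8 (g=2, r=4, s=4): covers B1=F, B3=T, B4=E, B5=S, B6=F
input #9 (g=7, r=3, s=2): covers B1=T, B2=T, B3=F, B4=E, B5=E, B7=T
input #10 (g=6, r=4, s=2): covers B1=T, B2=T, B3=T, B4=E, B5=E, B6=F
the full pool covers 13 outcomes: B1=T, B1=F, B2=T, B3=T, B3=F, B4=S, B4=E, B5=S, B5=E, B6=F, B7=T, B7=F, B8=T
no size-1 subset reaches all 13 outcomes (best union: 6/13)
no size-2 subset reaches all 13 outcomes (best union: 11/13)
size 3: inputs {2, 4, 9} cover all 13 outcomes, and no lexicographically smaller subset of this size does
Answer: 2, 4, 9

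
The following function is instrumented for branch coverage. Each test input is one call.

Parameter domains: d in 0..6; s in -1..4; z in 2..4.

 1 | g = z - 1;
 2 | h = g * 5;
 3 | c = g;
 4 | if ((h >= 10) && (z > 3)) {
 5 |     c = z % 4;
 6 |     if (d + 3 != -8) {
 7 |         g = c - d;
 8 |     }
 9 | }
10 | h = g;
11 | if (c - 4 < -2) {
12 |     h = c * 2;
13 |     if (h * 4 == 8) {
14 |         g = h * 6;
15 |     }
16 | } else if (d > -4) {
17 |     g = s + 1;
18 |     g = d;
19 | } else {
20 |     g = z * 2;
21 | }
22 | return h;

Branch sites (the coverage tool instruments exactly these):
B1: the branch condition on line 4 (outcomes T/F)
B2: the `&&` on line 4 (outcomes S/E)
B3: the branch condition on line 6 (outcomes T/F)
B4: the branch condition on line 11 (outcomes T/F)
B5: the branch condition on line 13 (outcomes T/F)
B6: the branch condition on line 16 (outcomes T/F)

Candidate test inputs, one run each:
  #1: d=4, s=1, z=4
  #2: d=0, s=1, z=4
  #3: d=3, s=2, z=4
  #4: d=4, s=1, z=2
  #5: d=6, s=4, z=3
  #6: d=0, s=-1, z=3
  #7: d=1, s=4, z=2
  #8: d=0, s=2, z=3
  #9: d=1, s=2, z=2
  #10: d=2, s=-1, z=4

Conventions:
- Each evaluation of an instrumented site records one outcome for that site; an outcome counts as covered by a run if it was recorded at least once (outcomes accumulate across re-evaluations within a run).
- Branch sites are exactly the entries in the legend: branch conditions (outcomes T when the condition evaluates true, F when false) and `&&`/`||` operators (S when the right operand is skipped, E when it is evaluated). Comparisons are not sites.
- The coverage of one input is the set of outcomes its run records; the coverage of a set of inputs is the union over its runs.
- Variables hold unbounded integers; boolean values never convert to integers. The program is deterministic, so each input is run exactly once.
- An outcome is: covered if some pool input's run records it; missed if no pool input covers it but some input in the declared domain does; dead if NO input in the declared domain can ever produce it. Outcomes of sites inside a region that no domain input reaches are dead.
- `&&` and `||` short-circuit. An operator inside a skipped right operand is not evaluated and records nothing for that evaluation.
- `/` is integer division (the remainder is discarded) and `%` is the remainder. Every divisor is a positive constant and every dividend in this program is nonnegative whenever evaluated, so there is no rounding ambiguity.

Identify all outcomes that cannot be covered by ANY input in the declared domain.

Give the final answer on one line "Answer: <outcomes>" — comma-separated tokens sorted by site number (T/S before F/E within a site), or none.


sweeping the full domain (126 inputs) for each outcome:
  B3=F: zero occurrences over every domain input -> dead
  B6=F: zero occurrences over every domain input -> dead
  reachable outcomes have witnesses, e.g. B1=T (e.g. d=0, s=-1, z=4), B1=F (e.g. d=0, s=-1, z=2), B2=S (e.g. d=0, s=-1, z=2), B2=E (e.g. d=0, s=-1, z=3)
Answer: B3=F, B6=F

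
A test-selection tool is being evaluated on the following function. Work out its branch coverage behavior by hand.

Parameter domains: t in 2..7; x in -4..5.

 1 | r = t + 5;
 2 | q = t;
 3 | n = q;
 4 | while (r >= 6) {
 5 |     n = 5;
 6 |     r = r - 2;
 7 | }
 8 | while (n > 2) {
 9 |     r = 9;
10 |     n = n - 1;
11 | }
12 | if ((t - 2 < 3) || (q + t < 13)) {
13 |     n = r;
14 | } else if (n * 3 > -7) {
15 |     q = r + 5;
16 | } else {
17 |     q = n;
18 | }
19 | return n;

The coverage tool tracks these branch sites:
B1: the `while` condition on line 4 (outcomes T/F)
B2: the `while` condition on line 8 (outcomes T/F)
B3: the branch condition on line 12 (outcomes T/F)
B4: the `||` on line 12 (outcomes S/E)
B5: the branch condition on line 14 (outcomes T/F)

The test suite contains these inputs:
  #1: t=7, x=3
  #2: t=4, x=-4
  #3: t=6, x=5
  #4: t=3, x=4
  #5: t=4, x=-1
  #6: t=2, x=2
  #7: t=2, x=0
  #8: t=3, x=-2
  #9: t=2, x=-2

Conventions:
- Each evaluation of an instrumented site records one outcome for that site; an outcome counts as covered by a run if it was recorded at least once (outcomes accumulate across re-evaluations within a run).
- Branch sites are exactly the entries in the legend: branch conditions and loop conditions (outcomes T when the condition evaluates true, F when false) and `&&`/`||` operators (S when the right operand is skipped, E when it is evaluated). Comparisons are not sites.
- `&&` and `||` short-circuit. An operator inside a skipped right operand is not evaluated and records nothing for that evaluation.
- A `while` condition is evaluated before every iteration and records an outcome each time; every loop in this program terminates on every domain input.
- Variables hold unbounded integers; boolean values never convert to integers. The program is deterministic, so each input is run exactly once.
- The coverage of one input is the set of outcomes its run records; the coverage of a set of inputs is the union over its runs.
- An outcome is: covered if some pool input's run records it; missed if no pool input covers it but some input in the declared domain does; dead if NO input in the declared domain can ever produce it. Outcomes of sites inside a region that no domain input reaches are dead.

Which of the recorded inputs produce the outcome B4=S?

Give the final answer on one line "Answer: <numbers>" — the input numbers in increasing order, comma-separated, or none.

input #1 (t=7, x=3): never hits B4=S
input #2 (t=4, x=-4): hits B4=S
input #3 (t=6, x=5): never hits B4=S
input #4 (t=3, x=4): hits B4=S
input #5 (t=4, x=-1): hits B4=S
input #6 (t=2, x=2): hits B4=S
input #7 (t=2, x=0): hits B4=S
input #8 (t=3, x=-2): hits B4=S
input #9 (t=2, x=-2): hits B4=S

Answer: 2, 4, 5, 6, 7, 8, 9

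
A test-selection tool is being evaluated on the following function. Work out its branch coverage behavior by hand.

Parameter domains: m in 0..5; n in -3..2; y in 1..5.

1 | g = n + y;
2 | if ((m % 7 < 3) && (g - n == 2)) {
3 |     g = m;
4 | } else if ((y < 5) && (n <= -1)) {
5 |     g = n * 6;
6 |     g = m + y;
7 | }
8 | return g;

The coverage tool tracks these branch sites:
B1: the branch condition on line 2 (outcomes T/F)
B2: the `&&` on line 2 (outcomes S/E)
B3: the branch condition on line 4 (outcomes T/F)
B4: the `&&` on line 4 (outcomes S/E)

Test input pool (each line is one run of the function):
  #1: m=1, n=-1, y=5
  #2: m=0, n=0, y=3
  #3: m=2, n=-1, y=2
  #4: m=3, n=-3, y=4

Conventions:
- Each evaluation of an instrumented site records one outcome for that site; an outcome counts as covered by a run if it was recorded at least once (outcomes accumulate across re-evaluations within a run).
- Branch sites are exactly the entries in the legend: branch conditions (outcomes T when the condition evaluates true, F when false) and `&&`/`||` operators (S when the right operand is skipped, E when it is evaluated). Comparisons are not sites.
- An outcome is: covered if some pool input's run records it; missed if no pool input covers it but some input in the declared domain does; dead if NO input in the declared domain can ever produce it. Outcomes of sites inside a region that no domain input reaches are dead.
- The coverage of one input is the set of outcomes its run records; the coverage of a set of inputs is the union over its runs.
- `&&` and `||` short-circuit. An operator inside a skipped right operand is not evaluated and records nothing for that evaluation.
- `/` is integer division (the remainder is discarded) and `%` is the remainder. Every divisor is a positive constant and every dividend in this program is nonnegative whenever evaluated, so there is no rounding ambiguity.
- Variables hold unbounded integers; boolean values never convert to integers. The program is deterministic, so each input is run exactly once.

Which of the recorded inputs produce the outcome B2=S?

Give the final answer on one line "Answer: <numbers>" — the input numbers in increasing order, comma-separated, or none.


input #1 (m=1, n=-1, y=5): never hits B2=S
input #2 (m=0, n=0, y=3): never hits B2=S
input #3 (m=2, n=-1, y=2): never hits B2=S
input #4 (m=3, n=-3, y=4): hits B2=S
Answer: 4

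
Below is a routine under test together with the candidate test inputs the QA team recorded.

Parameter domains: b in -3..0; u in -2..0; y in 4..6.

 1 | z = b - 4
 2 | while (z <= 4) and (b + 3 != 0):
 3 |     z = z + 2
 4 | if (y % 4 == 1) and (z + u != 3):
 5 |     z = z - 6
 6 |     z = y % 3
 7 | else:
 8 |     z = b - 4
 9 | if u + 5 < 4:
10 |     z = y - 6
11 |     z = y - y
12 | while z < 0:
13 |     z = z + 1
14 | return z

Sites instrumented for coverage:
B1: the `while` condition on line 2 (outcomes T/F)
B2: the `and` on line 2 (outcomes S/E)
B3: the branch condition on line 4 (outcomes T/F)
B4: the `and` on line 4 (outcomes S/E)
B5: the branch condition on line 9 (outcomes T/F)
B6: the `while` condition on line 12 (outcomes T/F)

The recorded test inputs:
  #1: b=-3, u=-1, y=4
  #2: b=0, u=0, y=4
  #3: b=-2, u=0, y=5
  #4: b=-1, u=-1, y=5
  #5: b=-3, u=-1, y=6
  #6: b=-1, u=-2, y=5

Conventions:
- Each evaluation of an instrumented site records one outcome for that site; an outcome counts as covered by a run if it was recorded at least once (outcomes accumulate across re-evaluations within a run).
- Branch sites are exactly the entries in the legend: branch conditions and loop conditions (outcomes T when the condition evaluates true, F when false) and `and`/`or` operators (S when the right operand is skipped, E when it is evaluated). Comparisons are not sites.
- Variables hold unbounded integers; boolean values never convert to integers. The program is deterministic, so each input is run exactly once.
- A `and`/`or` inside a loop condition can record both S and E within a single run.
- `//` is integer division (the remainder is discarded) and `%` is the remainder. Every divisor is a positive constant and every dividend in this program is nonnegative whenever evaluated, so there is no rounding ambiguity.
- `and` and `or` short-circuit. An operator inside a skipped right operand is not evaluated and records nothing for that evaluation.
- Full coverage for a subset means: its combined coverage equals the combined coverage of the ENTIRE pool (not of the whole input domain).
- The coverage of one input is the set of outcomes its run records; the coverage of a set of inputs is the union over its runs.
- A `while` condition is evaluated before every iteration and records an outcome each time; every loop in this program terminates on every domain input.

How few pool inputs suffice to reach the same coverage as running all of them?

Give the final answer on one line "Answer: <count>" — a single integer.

test 1 (b=-3, u=-1, y=4) hits B1=F, B2=E, B3=F, B4=S, B5=F, B6=T, B6=F
test 2 (b=0, u=0, y=4) hits B1=T, B1=F, B2=S, B2=E, B3=F, B4=S, B5=F, B6=T, B6=F
test 3 (b=-2, u=0, y=5) hits B1=T, B1=F, B2=S, B2=E, B3=T, B4=E, B5=F, B6=F
test 4 (b=-1, u=-1, y=5) hits B1=T, B1=F, B2=S, B2=E, B3=T, B4=E, B5=F, B6=F
test 5 (b=-3, u=-1, y=6) hits B1=F, B2=E, B3=F, B4=S, B5=F, B6=T, B6=F
test 6 (b=-1, u=-2, y=5) hits B1=T, B1=F, B2=S, B2=E, B3=F, B4=E, B5=T, B6=F
pool-wide coverage (12 outcomes): B1=T, B1=F, B2=S, B2=E, B3=T, B3=F, B4=S, B4=E, B5=T, B5=F, B6=T, B6=F
checked all size-1 subsets: none covers 12 outcomes (max 9/12)
checked all size-2 subsets: none covers 12 outcomes (max 11/12)
inputs {1, 3, 6} (size 3) cover everything; no size-3 subset with a lexicographically smaller index list covers all 12

Answer: 3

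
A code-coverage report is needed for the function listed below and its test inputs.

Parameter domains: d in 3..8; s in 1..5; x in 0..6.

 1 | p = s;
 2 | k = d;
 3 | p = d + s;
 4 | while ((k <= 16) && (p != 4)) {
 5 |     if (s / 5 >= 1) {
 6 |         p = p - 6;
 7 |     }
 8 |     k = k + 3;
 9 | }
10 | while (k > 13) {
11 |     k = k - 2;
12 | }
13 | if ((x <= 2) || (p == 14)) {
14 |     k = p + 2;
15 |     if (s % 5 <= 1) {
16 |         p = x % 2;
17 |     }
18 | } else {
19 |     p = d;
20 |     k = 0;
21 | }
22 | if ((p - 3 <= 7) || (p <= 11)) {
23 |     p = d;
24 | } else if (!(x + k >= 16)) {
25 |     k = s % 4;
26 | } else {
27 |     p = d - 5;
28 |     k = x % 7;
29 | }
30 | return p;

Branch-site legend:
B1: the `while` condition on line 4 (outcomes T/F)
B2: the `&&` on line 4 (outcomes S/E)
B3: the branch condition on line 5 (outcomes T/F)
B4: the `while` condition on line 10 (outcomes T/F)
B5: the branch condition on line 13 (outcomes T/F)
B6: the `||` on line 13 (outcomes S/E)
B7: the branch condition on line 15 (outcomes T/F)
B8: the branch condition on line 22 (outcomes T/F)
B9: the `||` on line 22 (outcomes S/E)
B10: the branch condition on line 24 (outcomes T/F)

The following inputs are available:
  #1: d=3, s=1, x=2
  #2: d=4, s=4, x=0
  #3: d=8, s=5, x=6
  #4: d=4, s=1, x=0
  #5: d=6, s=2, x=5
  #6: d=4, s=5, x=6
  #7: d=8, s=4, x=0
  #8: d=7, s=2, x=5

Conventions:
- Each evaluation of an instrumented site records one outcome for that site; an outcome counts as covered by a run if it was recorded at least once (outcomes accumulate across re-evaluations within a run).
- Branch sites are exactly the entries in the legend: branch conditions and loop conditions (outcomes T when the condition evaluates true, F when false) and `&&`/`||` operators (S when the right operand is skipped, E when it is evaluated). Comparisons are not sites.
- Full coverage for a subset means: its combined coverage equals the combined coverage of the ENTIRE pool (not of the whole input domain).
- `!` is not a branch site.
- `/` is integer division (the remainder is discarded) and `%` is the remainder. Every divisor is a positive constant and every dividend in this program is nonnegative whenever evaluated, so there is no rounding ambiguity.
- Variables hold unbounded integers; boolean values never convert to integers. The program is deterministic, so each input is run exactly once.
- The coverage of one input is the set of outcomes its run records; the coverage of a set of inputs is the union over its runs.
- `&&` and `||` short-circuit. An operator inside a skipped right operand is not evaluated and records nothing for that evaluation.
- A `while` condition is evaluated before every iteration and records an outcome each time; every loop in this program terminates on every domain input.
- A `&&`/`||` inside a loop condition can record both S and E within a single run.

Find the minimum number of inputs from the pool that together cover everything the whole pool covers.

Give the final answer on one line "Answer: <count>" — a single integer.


input #1, d=3, s=1, x=2: events B2->E, B1->F, B4->F, B6->S, B5->T, B7->T, B9->S, B8->T; outcomes B1=F, B2=E, B4=F, B5=T, B6=S, B7=T, B8=T, B9=S
input #2, d=4, s=4, x=0: events B2->E, B1->T, B3->F, B2->E, B1->T, B3->F, B2->E, B1->T, B3->F, B2->E, B1->T, B3->F, B2->E, B1->T, ...; outcomes B1=T, B1=F, B2=S, B2=E, B3=F, B4=T, B4=F, B5=T, B6=S, B7=F, B8=T, B9=S
input #3, d=8, s=5, x=6: events B2->E, B1->T, B3->T, B2->E, B1->T, B3->T, B2->E, B1->T, B3->T, B2->S, B1->F, B4->T, B4->T, B4->F, ...; outcomes B1=T, B1=F, B2=S, B2=E, B3=T, B4=T, B4=F, B5=F, B6=E, B8=T, B9=S
input #4, d=4, s=1, x=0: events B2->E, B1->T, B3->F, B2->E, B1->T, B3->F, B2->E, B1->T, B3->F, B2->E, B1->T, B3->F, B2->E, B1->T, ...; outcomes B1=T, B1=F, B2=S, B2=E, B3=F, B4=T, B4=F, B5=T, B6=S, B7=T, B8=T, B9=S
input #5, d=6, s=2, x=5: events B2->E, B1->T, B3->F, B2->E, B1->T, B3->F, B2->E, B1->T, B3->F, B2->E, B1->T, B3->F, B2->S, B1->F, ...; outcomes B1=T, B1=F, B2=S, B2=E, B3=F, B4=T, B4=F, B5=F, B6=E, B8=T, B9=S
input #6, d=4, s=5, x=6: events B2->E, B1->T, B3->T, B2->E, B1->T, B3->T, B2->E, B1->T, B3->T, B2->E, B1->T, B3->T, B2->E, B1->T, ...; outcomes B1=T, B1=F, B2=S, B2=E, B3=T, B4=T, B4=F, B5=F, B6=E, B8=T, B9=S
input #7, d=8, s=4, x=0: events B2->E, B1->T, B3->F, B2->E, B1->T, B3->F, B2->E, B1->T, B3->F, B2->S, B1->F, B4->T, B4->T, B4->F, ...; outcomes B1=T, B1=F, B2=S, B2=E, B3=F, B4=T, B4=F, B5=T, B6=S, B7=F, B8=F, B9=E, B10=T
input #8, d=7, s=2, x=5: events B2->E, B1->T, B3->F, B2->E, B1->T, B3->F, B2->E, B1->T, B3->F, B2->E, B1->T, B3->F, B2->S, B1->F, ...; outcomes B1=T, B1=F, B2=S, B2=E, B3=F, B4=T, B4=F, B5=F, B6=E, B8=T, B9=S
union over all inputs: B1=T, B1=F, B2=S, B2=E, B3=T, B3=F, B4=T, B4=F, B5=T, B5=F, B6=S, B6=E, B7=T, B7=F, B8=T, B8=F, B9=S, B9=E, B10=T (19 outcomes)
every size-1 subset falls short of the 19 outcomes (best: 13/19)
every size-2 subset falls short of the 19 outcomes (best: 18/19)
size 3: inputs {1, 3, 7} cover all 19 outcomes, and no lexicographically smaller subset of this size does
Answer: 3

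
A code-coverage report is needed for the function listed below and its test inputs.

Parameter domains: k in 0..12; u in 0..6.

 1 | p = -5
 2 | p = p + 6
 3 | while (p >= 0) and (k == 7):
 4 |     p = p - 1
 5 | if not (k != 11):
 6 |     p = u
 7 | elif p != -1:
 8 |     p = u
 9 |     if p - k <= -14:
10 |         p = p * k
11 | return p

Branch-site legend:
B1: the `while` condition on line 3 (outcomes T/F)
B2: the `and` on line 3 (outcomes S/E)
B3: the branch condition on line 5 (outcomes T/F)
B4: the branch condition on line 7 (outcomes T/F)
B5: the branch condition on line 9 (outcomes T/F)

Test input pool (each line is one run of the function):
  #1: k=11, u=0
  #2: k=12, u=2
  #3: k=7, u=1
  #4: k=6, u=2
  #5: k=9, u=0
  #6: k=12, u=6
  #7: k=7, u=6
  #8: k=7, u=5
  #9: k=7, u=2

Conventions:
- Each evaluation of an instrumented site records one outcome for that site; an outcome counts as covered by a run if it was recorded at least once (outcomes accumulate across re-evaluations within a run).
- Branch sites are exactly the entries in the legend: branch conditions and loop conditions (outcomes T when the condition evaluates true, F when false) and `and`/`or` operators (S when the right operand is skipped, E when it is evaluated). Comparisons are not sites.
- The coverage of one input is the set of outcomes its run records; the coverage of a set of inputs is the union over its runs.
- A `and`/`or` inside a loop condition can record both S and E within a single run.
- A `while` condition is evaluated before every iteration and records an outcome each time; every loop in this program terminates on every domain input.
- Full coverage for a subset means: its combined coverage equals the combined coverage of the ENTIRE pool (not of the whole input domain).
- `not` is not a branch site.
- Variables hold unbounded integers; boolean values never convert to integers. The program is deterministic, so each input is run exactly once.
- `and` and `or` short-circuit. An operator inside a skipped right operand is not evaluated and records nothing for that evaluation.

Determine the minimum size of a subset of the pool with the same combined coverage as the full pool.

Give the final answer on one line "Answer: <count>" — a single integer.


input #1 (k=11, u=0): events B2->E, B1->F, B3->T; covers B1=F, B2=E, B3=T
input #2 (k=12, u=2): events B2->E, B1->F, B3->F, B4->T, B5->F; covers B1=F, B2=E, B3=F, B4=T, B5=F
input #3 (k=7, u=1): events B2->E, B1->T, B2->E, B1->T, B2->S, B1->F, B3->F, B4->F; covers B1=T, B1=F, B2=S, B2=E, B3=F, B4=F
input #4 (k=6, u=2): events B2->E, B1->F, B3->F, B4->T, B5->F; covers B1=F, B2=E, B3=F, B4=T, B5=F
input #5 (k=9, u=0): events B2->E, B1->F, B3->F, B4->T, B5->F; covers B1=F, B2=E, B3=F, B4=T, B5=F
input #6 (k=12, u=6): events B2->E, B1->F, B3->F, B4->T, B5->F; covers B1=F, B2=E, B3=F, B4=T, B5=F
input #7 (k=7, u=6): events B2->E, B1->T, B2->E, B1->T, B2->S, B1->F, B3->F, B4->F; covers B1=T, B1=F, B2=S, B2=E, B3=F, B4=F
input #8 (k=7, u=5): events B2->E, B1->T, B2->E, B1->T, B2->S, B1->F, B3->F, B4->F; covers B1=T, B1=F, B2=S, B2=E, B3=F, B4=F
input #9 (k=7, u=2): events B2->E, B1->T, B2->E, B1->T, B2->S, B1->F, B3->F, B4->F; covers B1=T, B1=F, B2=S, B2=E, B3=F, B4=F
the full pool covers 9 outcomes: B1=T, B1=F, B2=S, B2=E, B3=T, B3=F, B4=T, B4=F, B5=F
every size-1 subset falls short of the 9 outcomes (best: 6/9)
every size-2 subset falls short of the 9 outcomes (best: 8/9)
the canonical winner is {1, 2, 3}: size 3, full 9-outcome coverage, earliest index list among size-3 covers
Answer: 3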